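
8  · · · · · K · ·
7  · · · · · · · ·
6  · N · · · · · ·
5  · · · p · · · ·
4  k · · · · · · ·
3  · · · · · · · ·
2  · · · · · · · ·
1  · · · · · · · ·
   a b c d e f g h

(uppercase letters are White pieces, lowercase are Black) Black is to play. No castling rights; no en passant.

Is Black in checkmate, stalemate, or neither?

neither

Black to move; black king on a4.
In check: yes, from the white knight on b6.
Legal moves for Black: Kb5, Ka5, Kb4, Kb3, Ka3.
Black is in check but has 5 legal moves → neither.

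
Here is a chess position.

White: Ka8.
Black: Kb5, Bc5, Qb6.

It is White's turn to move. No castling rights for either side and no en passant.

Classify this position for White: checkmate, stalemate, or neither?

White to move; white king on a8.
In check: no.
King squares — a7: attacked by Qb6; b7: attacked by Qb6; b8: attacked by Qb6.
Legal moves for White: none.
Not in check and no legal moves → stalemate.

stalemate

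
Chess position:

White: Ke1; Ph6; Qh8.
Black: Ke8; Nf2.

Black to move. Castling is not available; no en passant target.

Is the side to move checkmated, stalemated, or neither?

Black to move; black king on e8.
In check: yes, from the white queen on h8.
King squares — d7: available; e7: available; f7: available; d8: attacked by Qh8; f8: attacked by Qh8.
Legal moves for Black: Kf7, Ke7, Kd7.
Black is in check but has 3 legal moves → neither.

neither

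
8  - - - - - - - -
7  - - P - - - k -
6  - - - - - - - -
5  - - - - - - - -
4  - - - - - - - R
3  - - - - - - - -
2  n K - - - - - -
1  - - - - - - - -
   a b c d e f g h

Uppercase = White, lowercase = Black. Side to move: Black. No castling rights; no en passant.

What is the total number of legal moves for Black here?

Black to move; king on g7.
In check: no.
Legal moves: Kg8, Kf8, Kf7, Kg6, Kf6, Nb4, Nc3, Nc1.
Count: 8.

8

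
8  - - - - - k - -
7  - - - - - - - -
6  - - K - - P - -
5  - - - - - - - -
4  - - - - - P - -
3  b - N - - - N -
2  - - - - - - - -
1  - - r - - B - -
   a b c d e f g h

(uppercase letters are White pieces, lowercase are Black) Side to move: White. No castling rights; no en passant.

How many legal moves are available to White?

20

White to move; king on c6.
In check: no.
Legal moves: Kd7, Kc7, Kb7, Kb6, Kd5, Kb5, Nh5, Nf5, Ne4, Ne2, Nh1, Ba6, Bb5, Bc4, Bh3, Bd3, Bg2, Be2, f7, f5.
Count: 20.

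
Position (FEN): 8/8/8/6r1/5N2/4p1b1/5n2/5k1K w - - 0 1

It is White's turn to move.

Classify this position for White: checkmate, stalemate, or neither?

checkmate

White to move; white king on h1.
In check: yes, from the black knight on f2.
King squares — g1: attacked by Kf1; g2: attacked by Kf1; h2: attacked by Bg3.
Legal moves for White: none.
In check with no legal moves → checkmate.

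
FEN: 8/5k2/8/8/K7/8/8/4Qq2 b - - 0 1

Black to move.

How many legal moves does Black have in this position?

20

Black to move; king on f7.
In check: no.
Legal moves: Kg8, Kf8, Kg7, Kg6, Kf6, Qf6, Qa6+, Qf5, Qb5+, Qf4+, Qc4+, Qh3, Qf3, Qd3, Qg2, Qf2, Qe2, Qh1, Qg1, Qxe1.
Count: 20.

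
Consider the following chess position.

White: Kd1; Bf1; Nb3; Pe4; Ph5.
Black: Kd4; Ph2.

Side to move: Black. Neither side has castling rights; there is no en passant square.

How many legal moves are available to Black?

Black to move; king on d4.
In check: yes, from the white knight on b3.
Legal moves: Ke5, Kxe4, Ke3, Kc3.
Count: 4.

4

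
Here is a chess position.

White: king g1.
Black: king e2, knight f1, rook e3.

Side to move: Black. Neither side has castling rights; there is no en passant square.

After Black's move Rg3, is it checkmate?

no

After Rg3: white king on g1; in check: yes, from the black rook on g3.
White has 1 legal reply: Kh1.
In check but a legal move exists → not checkmate.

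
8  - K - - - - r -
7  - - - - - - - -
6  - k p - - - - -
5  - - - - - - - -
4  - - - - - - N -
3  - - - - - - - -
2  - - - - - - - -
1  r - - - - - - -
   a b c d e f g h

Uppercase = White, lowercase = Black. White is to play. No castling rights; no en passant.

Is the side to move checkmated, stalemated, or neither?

White to move; white king on b8.
In check: yes, from the black rook on g8.
King squares — a7: attacked by Ra1; b7: attacked by Kb6; c7: attacked by Kb6; a8: attacked by Ra1; c8: attacked by Rg8.
Legal moves for White: none.
In check with no legal moves → checkmate.

checkmate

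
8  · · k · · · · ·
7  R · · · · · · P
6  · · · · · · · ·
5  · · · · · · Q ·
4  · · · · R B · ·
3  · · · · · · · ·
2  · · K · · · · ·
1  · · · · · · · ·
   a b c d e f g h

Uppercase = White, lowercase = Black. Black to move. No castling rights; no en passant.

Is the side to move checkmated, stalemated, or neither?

Black to move; black king on c8.
In check: no.
King squares — b7: attacked by Ra7; c7: attacked by Bf4; d7: attacked by Ra7; b8: attacked by Bf4; d8: attacked by Qg5.
Legal moves for Black: none.
Not in check and no legal moves → stalemate.

stalemate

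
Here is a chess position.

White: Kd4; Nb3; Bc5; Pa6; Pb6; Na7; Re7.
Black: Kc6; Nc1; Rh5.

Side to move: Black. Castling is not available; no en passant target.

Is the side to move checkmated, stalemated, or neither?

Black to move; black king on c6.
In check: yes, from the white knight on a7.
King squares — b5: attacked by Na7; c5: attacked by Nb3; d5: attacked by Kd4; b6: attacked by Bc5; d6: attacked by Bc5; b7: attacked by Pa6; c7: attacked by Pb6; d7: attacked by Re7.
Legal moves for Black: none.
In check with no legal moves → checkmate.

checkmate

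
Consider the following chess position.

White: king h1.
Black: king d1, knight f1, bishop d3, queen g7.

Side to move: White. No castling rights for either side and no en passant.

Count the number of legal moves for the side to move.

0

White to move; king on h1.
In check: no.
Legal moves: none.
Count: 0.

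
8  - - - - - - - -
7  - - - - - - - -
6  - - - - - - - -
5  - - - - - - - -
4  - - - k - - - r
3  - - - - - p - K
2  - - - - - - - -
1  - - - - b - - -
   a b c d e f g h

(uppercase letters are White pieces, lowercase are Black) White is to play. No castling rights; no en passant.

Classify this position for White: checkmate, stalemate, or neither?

checkmate

White to move; white king on h3.
In check: yes, from the black rook on h4.
King squares — g2: attacked by Pf3; h2: attacked by Rh4; g3: attacked by Be1; g4: attacked by Rh4; h4: attacked by Be1.
Legal moves for White: none.
In check with no legal moves → checkmate.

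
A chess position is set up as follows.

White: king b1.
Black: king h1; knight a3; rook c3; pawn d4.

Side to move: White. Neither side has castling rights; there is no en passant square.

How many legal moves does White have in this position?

3

White to move; king on b1.
In check: yes, from the black knight on a3.
Legal moves: Kb2, Ka2, Ka1.
Count: 3.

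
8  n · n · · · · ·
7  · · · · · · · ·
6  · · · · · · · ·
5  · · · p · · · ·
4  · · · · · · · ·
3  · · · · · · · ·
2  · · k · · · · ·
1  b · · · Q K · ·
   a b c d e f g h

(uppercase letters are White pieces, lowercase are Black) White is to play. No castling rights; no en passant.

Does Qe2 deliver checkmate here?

no

After Qe2: black king on c2; in check: yes, from the white queen on e2.
Black has 4 legal replies: Kc3, Kb3, Kc1, Kb1.
In check but a legal move exists → not checkmate.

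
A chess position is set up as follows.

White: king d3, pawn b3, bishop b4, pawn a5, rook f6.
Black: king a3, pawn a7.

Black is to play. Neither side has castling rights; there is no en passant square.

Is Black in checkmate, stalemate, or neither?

neither

Black to move; black king on a3.
In check: yes, from the white bishop on b4.
Legal moves for Black: Kxb4, Kxb3, Kb2, Ka2.
Black is in check but has 4 legal moves → neither.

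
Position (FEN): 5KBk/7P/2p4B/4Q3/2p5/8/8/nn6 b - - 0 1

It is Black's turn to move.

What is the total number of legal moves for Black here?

Black to move; king on h8.
In check: yes, from the white queen on e5.
Legal moves: none.
Count: 0.

0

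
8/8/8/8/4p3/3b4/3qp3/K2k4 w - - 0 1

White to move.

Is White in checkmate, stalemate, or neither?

stalemate

White to move; white king on a1.
In check: no.
King squares — b1: attacked by Bd3; a2: attacked by Qd2; b2: attacked by Qd2.
Legal moves for White: none.
Not in check and no legal moves → stalemate.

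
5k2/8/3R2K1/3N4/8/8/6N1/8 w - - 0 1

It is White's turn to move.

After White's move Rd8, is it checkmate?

After Rd8: black king on f8; in check: yes, from the white rook on d8.
King squares — e7: attacked by Nd5; f7: attacked by Kg6; g7: attacked by Kg6; e8: attacked by Rd8; g8: attacked by Rd8.
Black has no legal moves → checkmate.

yes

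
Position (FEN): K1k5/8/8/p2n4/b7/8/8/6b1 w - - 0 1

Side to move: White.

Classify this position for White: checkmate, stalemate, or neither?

White to move; white king on a8.
In check: no.
King squares — a7: attacked by Bg1; b7: attacked by Kc8; b8: attacked by Kc8.
Legal moves for White: none.
Not in check and no legal moves → stalemate.

stalemate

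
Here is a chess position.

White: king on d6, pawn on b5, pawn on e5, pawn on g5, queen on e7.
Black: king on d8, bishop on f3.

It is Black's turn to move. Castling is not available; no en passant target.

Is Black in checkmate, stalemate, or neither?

Black to move; black king on d8.
In check: yes, from the white queen on e7.
King squares — c7: attacked by Kd6; d7: attacked by Kd6; e7: attacked by Kd6; c8: available; e8: attacked by Qe7.
Legal moves for Black: Kc8.
Black is in check but has 1 legal move → neither.

neither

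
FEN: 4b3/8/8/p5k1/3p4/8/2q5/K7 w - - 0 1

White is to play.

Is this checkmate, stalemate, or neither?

White to move; white king on a1.
In check: no.
King squares — b1: attacked by Qc2; a2: attacked by Qc2; b2: attacked by Qc2.
Legal moves for White: none.
Not in check and no legal moves → stalemate.

stalemate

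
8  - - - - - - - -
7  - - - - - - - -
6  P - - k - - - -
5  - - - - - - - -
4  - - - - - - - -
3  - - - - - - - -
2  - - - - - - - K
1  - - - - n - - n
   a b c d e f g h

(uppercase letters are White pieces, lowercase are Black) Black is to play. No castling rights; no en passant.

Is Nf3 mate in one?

After Nf3: white king on h2; in check: yes, from the black knight on f3.
White has 3 legal replies: Kh3, Kg2, Kxh1.
In check but a legal move exists → not checkmate.

no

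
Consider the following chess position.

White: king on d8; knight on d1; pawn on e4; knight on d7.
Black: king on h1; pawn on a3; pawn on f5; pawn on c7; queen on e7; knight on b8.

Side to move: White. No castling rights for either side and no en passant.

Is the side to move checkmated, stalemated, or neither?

White to move; white king on d8.
In check: yes, from the black queen on e7.
Legal moves for White: Kc8, Kxe7, Kxc7.
White is in check but has 3 legal moves → neither.

neither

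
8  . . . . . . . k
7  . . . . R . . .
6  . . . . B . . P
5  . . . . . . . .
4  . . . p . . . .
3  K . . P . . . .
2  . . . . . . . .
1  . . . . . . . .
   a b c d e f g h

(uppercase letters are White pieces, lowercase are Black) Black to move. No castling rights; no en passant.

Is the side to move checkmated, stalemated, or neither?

Black to move; black king on h8.
In check: no.
King squares — g7: attacked by Ph6; h7: attacked by Re7; g8: attacked by Be6.
Legal moves for Black: none.
Not in check and no legal moves → stalemate.

stalemate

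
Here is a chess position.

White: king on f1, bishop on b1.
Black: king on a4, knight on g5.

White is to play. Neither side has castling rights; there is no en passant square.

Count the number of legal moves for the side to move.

White to move; king on f1.
In check: no.
Legal moves: Kg2, Kf2, Ke2, Kg1, Ke1, Bh7, Bg6, Bf5, Be4, Bd3, Bc2+, Ba2.
Count: 12.

12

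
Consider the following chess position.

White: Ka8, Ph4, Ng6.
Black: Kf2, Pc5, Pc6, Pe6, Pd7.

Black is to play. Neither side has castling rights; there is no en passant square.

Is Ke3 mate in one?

no

After Ke3: white king on a8; in check: no.
White is not in check, so this cannot be checkmate.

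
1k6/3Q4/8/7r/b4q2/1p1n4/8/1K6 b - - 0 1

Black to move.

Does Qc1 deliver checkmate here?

yes

After Qc1: white king on b1; in check: yes, from the black queen on c1.
King squares — a1: attacked by Qc1; c1: attacked by Nd3; a2: attacked by Pb3; b2: attacked by Qc1; c2: attacked by Qc1.
White has no legal moves → checkmate.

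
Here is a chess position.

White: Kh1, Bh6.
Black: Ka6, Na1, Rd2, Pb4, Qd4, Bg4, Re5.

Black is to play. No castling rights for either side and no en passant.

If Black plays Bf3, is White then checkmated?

yes

After Bf3: white king on h1; in check: yes, from the black bishop on f3.
King squares — g1: attacked by Qd4; g2: attacked by Rd2; h2: attacked by Rd2.
White has no legal moves → checkmate.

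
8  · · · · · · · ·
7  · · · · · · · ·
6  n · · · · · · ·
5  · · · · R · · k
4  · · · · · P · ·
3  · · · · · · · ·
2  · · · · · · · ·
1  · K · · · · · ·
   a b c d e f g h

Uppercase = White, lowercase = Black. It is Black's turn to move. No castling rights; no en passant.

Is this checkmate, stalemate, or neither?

neither

Black to move; black king on h5.
In check: yes, from the white rook on e5.
King squares — g4: available; h4: available; g5: attacked by Pf4; g6: available; h6: available.
Legal moves for Black: Kh6, Kg6, Kh4, Kg4.
Black is in check but has 4 legal moves → neither.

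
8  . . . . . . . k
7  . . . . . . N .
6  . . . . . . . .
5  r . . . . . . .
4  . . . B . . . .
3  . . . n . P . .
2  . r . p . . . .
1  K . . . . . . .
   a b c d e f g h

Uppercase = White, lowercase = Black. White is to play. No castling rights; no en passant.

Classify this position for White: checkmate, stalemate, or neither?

White to move; white king on a1.
In check: yes, from the black rook on a5.
King squares — b1: attacked by Rb2; a2: attacked by Rb2; b2: attacked by Nd3.
Legal moves for White: none.
In check with no legal moves → checkmate.

checkmate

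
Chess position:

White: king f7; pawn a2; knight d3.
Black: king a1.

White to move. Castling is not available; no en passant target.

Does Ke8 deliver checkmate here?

After Ke8: black king on a1; in check: no.
Black is not in check, so this cannot be checkmate.

no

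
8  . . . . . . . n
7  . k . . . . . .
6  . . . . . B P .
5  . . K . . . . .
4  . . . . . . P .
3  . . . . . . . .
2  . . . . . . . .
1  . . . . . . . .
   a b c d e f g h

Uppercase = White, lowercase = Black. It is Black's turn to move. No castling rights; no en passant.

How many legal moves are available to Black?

Black to move; king on b7.
In check: no.
Legal moves: Nf7, Nxg6, Kc8, Kb8, Ka8, Kc7, Ka7, Ka6.
Count: 8.

8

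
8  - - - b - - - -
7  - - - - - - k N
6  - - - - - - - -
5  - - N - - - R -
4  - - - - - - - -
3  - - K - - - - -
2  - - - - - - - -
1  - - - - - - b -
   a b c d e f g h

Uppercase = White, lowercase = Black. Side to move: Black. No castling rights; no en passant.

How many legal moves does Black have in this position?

5

Black to move; king on g7.
In check: yes, from the white rook on g5.
Legal moves: Kh8, Kxh7, Kf7, Kh6, Bxg5.
Count: 5.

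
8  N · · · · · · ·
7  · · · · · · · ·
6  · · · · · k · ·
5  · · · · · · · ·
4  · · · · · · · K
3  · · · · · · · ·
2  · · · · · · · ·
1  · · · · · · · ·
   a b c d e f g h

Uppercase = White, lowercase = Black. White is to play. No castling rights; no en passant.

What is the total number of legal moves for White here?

White to move; king on h4.
In check: no.
Legal moves: Nc7, Nb6, Kh5, Kg4, Kh3, Kg3.
Count: 6.

6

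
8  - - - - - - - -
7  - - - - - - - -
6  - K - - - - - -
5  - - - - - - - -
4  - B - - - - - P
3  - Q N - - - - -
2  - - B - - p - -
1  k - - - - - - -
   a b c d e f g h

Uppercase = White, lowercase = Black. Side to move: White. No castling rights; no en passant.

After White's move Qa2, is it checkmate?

After Qa2: black king on a1; in check: yes, from the white queen on a2.
King squares — b1: attacked by Qa2; a2: attacked by Nc3; b2: attacked by Qa2.
Black has no legal moves → checkmate.

yes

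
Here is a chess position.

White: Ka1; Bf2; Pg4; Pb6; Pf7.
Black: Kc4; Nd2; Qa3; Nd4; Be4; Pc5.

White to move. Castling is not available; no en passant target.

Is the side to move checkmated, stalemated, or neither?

White to move; white king on a1.
In check: yes, from the black queen on a3.
King squares — b1: attacked by Nd2; a2: attacked by Qa3; b2: attacked by Qa3.
Legal moves for White: none.
In check with no legal moves → checkmate.

checkmate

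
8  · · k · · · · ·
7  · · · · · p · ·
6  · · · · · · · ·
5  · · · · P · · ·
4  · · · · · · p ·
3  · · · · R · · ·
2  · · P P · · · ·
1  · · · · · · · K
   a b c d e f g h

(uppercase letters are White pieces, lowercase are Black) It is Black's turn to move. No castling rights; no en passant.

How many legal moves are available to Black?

Black to move; king on c8.
In check: no.
Legal moves: Kd8, Kb8, Kd7, Kc7, Kb7, f6, g3, f5.
Count: 8.

8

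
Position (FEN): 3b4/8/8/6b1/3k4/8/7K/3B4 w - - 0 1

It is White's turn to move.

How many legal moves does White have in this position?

12

White to move; king on h2.
In check: no.
Legal moves: Kh3, Kg3, Kg2, Kh1, Kg1, Bh5, Bg4, Ba4, Bf3, Bb3, Be2, Bc2.
Count: 12.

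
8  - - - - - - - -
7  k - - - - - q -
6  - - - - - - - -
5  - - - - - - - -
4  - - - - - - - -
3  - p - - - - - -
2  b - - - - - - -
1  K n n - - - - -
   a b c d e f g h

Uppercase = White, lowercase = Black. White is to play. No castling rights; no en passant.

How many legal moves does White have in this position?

0

White to move; king on a1.
In check: yes, from the black queen on g7.
Legal moves: none.
Count: 0.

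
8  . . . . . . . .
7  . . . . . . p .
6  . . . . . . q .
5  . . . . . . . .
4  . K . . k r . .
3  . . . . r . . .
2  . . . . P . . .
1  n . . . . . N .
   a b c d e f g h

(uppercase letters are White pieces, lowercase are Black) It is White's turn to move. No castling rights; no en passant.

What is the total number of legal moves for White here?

White to move; king on b4.
In check: no.
Legal moves: Kc5, Kb5, Ka5, Kc4, Ka4, Nh3, Nf3.
Count: 7.

7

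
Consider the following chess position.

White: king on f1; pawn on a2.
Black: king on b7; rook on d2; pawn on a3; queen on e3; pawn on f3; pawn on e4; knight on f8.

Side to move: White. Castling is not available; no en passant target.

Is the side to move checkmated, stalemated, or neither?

White to move; white king on f1.
In check: no.
King squares — e1: attacked by Qe3; g1: attacked by Qe3; e2: attacked by Rd2; f2: attacked by Rd2; g2: attacked by Rd2.
Legal moves for White: none.
Not in check and no legal moves → stalemate.

stalemate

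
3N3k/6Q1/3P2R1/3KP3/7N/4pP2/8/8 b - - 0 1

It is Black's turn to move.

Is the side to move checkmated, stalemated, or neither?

Black to move; black king on h8.
In check: yes, from the white queen on g7.
King squares — g7: attacked by Rg6; h7: attacked by Qg7; g8: attacked by Qg7.
Legal moves for Black: none.
In check with no legal moves → checkmate.

checkmate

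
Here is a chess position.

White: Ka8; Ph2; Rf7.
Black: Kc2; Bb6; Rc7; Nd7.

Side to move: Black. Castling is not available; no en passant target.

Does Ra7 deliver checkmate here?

yes

After Ra7: white king on a8; in check: yes, from the black rook on a7.
King squares — a7: attacked by Bb6; b7: attacked by Ra7; b8: attacked by Nd7.
White has no legal moves → checkmate.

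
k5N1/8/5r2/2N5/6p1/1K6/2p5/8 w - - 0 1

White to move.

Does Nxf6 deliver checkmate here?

no

After Nxf6: black king on a8; in check: no.
Black is not in check, so this cannot be checkmate.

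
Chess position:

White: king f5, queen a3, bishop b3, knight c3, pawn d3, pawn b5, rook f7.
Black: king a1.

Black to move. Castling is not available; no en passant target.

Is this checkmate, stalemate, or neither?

checkmate

Black to move; black king on a1.
In check: yes, from the white queen on a3.
King squares — b1: attacked by Nc3; a2: attacked by Qa3; b2: attacked by Qa3.
Legal moves for Black: none.
In check with no legal moves → checkmate.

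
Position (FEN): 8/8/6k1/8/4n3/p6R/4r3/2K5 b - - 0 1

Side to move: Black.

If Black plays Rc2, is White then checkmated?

After Rc2: white king on c1; in check: yes, from the black rook on c2.
White has 3 legal replies: Kxc2, Kd1, Kb1.
In check but a legal move exists → not checkmate.

no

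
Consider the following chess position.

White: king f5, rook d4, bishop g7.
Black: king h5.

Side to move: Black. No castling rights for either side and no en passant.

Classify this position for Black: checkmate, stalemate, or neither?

Black to move; black king on h5.
In check: no.
King squares — g4: attacked by Rd4; h4: attacked by Rd4; g5: attacked by Kf5; g6: attacked by Kf5; h6: attacked by Bg7.
Legal moves for Black: none.
Not in check and no legal moves → stalemate.

stalemate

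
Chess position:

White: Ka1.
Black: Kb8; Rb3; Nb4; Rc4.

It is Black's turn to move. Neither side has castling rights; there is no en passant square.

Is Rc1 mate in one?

yes

After Rc1: white king on a1; in check: yes, from the black rook on c1.
King squares — b1: attacked by Rc1; a2: attacked by Nb4; b2: attacked by Rb3.
White has no legal moves → checkmate.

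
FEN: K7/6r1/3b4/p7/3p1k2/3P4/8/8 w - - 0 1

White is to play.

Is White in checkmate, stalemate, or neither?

White to move; white king on a8.
In check: no.
King squares — a7: attacked by Rg7; b7: attacked by Rg7; b8: attacked by Bd6.
Legal moves for White: none.
Not in check and no legal moves → stalemate.

stalemate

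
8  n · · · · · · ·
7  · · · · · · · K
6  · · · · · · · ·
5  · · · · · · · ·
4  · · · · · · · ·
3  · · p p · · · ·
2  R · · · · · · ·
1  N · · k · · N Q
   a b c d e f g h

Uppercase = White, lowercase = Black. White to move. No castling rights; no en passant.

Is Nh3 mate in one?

yes

After Nh3: black king on d1; in check: yes, from the white queen on h1.
King squares — c1: attacked by Qh1; e1: attacked by Qh1; c2: attacked by Na1; d2: attacked by Ra2; e2: attacked by Ra2.
Black has no legal moves → checkmate.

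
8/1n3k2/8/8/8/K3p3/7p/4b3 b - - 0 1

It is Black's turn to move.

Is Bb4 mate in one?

After Bb4: white king on a3; in check: yes, from the black bishop on b4.
White has 5 legal replies: Kxb4, Ka4, Kb3, Kb2, Ka2.
In check but a legal move exists → not checkmate.

no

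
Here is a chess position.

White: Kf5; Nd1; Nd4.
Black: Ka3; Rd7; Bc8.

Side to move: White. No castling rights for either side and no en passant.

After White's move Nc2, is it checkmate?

no

After Nc2: black king on a3; in check: yes, from the white knight on c2.
Black has 3 legal replies: Ka4, Kb3, Ka2.
In check but a legal move exists → not checkmate.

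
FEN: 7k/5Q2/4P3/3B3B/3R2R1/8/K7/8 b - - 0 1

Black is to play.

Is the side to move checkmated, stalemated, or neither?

stalemate

Black to move; black king on h8.
In check: no.
King squares — g7: attacked by Rg4; h7: attacked by Qf7; g8: attacked by Rg4.
Legal moves for Black: none.
Not in check and no legal moves → stalemate.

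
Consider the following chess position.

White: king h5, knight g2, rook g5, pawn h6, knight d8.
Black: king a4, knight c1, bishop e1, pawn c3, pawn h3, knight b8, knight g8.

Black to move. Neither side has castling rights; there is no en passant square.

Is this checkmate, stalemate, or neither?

Black to move; black king on a4.
In check: no.
Legal moves for Black include: Ne7, Nxh6, Nf6+, Nd7, Nc6, Na6, Kb4, Kb3, Ka3, Bh4, Bg3, Bf2, Bd2, Nd3, Nb3, Ne2, Na2, hxg2, ... (list truncated; more exist).
Black has legal moves and is not in check → neither.

neither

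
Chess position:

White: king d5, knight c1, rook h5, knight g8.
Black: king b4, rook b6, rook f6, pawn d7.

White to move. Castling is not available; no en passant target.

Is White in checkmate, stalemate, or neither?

neither

White to move; white king on d5.
In check: no.
Legal moves for White include: Ne7, Nh6, Nxf6, Rh8, Rh7, Rh6, Rg5, Rf5, Re5, Rh4+, Rh3, Rh2, Rh1, Ke5, Ke4, Kd4, Nd3+, Nb3, ... (list truncated; more exist).
White has legal moves and is not in check → neither.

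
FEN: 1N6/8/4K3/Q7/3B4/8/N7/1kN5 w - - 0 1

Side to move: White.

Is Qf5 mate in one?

yes

After Qf5: black king on b1; in check: yes, from the white queen on f5.
King squares — a1: attacked by Bd4; c1: attacked by Na2; a2: attacked by Nc1; b2: attacked by Bd4; c2: attacked by Qf5.
Black has no legal moves → checkmate.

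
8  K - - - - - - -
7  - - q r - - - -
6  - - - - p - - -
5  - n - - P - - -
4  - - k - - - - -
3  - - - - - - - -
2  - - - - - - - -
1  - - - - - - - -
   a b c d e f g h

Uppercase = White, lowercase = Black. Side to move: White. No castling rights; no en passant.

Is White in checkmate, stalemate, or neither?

White to move; white king on a8.
In check: no.
King squares — a7: attacked by Nb5; b7: attacked by Qc7; b8: attacked by Qc7.
Legal moves for White: none.
Not in check and no legal moves → stalemate.

stalemate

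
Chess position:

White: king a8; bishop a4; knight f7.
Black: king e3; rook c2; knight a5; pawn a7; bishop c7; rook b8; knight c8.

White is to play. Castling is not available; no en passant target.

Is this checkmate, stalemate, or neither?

White to move; white king on a8.
In check: yes, from the black rook on b8.
King squares — a7: attacked by Nc8; b7: attacked by Na5; b8: attacked by Bc7.
Legal moves for White: none.
In check with no legal moves → checkmate.

checkmate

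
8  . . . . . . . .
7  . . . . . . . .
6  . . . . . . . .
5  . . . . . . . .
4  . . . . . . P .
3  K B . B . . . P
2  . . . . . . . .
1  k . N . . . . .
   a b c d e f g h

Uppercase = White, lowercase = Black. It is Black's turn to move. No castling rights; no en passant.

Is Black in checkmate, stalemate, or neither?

Black to move; black king on a1.
In check: no.
King squares — b1: attacked by Bd3; a2: attacked by Nc1; b2: attacked by Ka3.
Legal moves for Black: none.
Not in check and no legal moves → stalemate.

stalemate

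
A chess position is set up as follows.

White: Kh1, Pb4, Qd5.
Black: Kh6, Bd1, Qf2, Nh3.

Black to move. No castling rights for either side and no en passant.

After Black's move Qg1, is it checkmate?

yes

After Qg1: white king on h1; in check: yes, from the black queen on g1.
King squares — g1: attacked by Nh3; g2: attacked by Qg1; h2: attacked by Qg1.
White has no legal moves → checkmate.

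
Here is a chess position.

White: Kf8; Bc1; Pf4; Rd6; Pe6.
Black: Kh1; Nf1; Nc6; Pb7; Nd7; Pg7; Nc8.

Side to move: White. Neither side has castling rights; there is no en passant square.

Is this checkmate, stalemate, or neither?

White to move; white king on f8.
In check: yes, from the black knight on d7.
Legal moves for White: Kg8, Ke8, Kxg7, Kf7, Rxd7, exd7.
White is in check but has 6 legal moves → neither.

neither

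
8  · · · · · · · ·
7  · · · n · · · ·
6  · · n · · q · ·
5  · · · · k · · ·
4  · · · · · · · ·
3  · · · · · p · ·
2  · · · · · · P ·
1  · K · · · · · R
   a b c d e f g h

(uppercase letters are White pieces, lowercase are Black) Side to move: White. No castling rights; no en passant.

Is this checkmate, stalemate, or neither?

neither

White to move; white king on b1.
In check: no.
Legal moves for White include: Rh8, Rh7, Rh6, Rh5+, Rh4, Rh3, Rh2, Rg1, Rf1, Re1+, Rd1, Rc1, Kc2, Kb2, Ka2, Kc1, Ka1, gxf3, ... (list truncated; more exist).
White has legal moves and is not in check → neither.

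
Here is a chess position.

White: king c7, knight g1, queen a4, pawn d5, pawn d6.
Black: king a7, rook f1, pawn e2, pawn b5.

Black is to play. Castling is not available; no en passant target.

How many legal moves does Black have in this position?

1

Black to move; king on a7.
In check: yes, from the white queen on a4.
Legal moves: bxa4.
Count: 1.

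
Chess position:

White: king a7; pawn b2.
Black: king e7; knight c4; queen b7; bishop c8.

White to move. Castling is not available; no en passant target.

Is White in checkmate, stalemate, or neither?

checkmate

White to move; white king on a7.
In check: yes, from the black queen on b7.
King squares — a6: attacked by Qb7; b6: attacked by Nc4; b7: attacked by Bc8; a8: attacked by Qb7; b8: attacked by Qb7.
Legal moves for White: none.
In check with no legal moves → checkmate.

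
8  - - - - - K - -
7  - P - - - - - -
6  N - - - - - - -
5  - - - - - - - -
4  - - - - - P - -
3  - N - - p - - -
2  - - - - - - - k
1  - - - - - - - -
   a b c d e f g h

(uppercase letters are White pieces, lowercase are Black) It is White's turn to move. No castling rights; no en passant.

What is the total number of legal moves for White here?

20

White to move; king on f8.
In check: no.
Legal moves: Kg8, Ke8, Kg7, Kf7, Ke7, Nb8, Nc7, Nac5, Nb4, Nbc5, Na5, Nd4, Nd2, Nc1, Na1, b8=Q, b8=R, b8=B, b8=N, f5.
Count: 20.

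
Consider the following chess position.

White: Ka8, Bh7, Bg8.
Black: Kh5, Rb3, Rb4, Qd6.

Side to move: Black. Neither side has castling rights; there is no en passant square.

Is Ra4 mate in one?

yes

After Ra4: white king on a8; in check: yes, from the black rook on a4.
King squares — a7: attacked by Ra4; b7: attacked by Rb3; b8: attacked by Rb3.
White has no legal moves → checkmate.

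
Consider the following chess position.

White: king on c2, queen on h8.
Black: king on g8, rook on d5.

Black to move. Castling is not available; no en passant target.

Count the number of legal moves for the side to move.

2

Black to move; king on g8.
In check: yes, from the white queen on h8.
Legal moves: Kxh8, Kf7.
Count: 2.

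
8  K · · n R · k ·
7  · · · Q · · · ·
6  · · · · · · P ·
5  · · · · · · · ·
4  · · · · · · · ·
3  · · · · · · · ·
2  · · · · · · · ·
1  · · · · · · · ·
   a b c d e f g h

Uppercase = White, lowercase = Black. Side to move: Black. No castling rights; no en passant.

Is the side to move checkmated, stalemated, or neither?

checkmate

Black to move; black king on g8.
In check: yes, from the white rook on e8.
King squares — f7: attacked by Pg6; g7: attacked by Qd7; h7: attacked by Pg6; f8: attacked by Re8; h8: attacked by Re8.
Legal moves for Black: none.
In check with no legal moves → checkmate.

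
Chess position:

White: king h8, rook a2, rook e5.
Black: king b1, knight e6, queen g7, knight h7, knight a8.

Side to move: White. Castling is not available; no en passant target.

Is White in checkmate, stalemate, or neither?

White to move; white king on h8.
In check: yes, from the black queen on g7.
King squares — g7: attacked by Ne6; h7: attacked by Qg7; g8: attacked by Qg7.
Legal moves for White: none.
In check with no legal moves → checkmate.

checkmate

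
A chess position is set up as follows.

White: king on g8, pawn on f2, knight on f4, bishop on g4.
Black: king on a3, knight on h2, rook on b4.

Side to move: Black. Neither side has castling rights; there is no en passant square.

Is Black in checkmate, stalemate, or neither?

Black to move; black king on a3.
In check: no.
Legal moves for Black include: Rb8+, Rb7, Rb6, Rb5, Rxf4, Re4, Rd4, Rc4, Ra4, Rb3, Rb2, Rb1, Ka4, Kb3, Kb2, Ka2, Nxg4, Nf3, ... (list truncated; more exist).
Black has legal moves and is not in check → neither.

neither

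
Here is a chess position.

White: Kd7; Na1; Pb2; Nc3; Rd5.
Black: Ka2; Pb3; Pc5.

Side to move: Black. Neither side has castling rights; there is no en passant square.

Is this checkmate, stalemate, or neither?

Black to move; black king on a2.
In check: yes, from the white knight on c3.
King squares — a1: available; b1: attacked by Nc3; b2: available; a3: attacked by Pb2; b3: own pawn.
Legal moves for Black: Kxb2, Kxa1.
Black is in check but has 2 legal moves → neither.

neither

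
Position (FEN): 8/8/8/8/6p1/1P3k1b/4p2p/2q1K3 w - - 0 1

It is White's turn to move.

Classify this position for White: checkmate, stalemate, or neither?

White to move; white king on e1.
In check: yes, from the black queen on c1.
King squares — d1: attacked by Qc1; f1: attacked by Qc1; d2: attacked by Qc1; e2: attacked by Kf3; f2: attacked by Kf3.
Legal moves for White: none.
In check with no legal moves → checkmate.

checkmate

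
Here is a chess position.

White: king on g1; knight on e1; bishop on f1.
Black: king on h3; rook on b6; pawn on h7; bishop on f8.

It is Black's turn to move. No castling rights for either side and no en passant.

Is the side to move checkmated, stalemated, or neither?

Black to move; black king on h3.
In check: yes, from the white bishop on f1.
Legal moves for Black: Kh4, Kg4, Kg3.
Black is in check but has 3 legal moves → neither.

neither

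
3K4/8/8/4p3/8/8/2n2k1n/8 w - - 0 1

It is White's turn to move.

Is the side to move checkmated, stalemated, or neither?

White to move; white king on d8.
In check: no.
Legal moves for White: Ke8, Kc8, Ke7, Kd7, Kc7.
White has 5 legal moves and is not in check → neither.

neither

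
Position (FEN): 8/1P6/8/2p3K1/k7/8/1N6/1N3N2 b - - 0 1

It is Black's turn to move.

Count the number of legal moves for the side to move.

Black to move; king on a4.
In check: yes, from the white knight on b2.
Legal moves: Kb5, Ka5, Kb4, Kb3.
Count: 4.

4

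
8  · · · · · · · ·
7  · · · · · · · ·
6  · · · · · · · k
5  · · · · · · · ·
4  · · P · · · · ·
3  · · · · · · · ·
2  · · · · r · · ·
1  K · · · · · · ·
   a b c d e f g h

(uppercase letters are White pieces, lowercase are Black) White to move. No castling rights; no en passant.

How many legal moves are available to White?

2

White to move; king on a1.
In check: no.
Legal moves: Kb1, c5.
Count: 2.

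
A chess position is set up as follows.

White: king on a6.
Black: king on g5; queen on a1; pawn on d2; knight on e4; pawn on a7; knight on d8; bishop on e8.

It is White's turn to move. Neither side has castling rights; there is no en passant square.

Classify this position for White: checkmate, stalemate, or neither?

checkmate

White to move; white king on a6.
In check: yes, from the black queen on a1.
King squares — a5: attacked by Qa1; b5: attacked by Be8; b6: attacked by Pa7; a7: attacked by Qa1; b7: attacked by Nd8.
Legal moves for White: none.
In check with no legal moves → checkmate.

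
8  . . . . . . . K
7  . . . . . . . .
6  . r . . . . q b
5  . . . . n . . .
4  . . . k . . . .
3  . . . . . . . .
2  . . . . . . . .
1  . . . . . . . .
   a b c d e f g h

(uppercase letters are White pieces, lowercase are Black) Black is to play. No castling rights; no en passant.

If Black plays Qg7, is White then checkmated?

yes

After Qg7: white king on h8; in check: yes, from the black queen on g7.
King squares — g7: attacked by Bh6; h7: attacked by Qg7; g8: attacked by Qg7.
White has no legal moves → checkmate.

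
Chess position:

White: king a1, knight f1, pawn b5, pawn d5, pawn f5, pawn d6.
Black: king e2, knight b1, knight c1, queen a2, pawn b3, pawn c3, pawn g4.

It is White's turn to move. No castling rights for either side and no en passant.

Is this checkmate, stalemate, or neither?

White to move; white king on a1.
In check: yes, from the black queen on a2.
King squares — b1: attacked by Qa2; a2: attacked by Nc1; b2: attacked by Qa2.
Legal moves for White: none.
In check with no legal moves → checkmate.

checkmate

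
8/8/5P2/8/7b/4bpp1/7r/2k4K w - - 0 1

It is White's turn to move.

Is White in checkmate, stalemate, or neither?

White to move; white king on h1.
In check: yes, from the black rook on h2.
King squares — g1: attacked by Be3; g2: attacked by Rh2; h2: attacked by Pg3.
Legal moves for White: none.
In check with no legal moves → checkmate.

checkmate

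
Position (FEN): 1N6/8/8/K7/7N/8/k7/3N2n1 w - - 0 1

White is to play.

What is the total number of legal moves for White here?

White to move; king on a5.
In check: no.
Legal moves: Nd7, Nc6, Na6, Kb6, Ka6, Kb5, Kb4, Ka4, Ng6, Nf5, Nf3, Ng2, Ne3, Nc3+, Nf2, Nb2.
Count: 16.

16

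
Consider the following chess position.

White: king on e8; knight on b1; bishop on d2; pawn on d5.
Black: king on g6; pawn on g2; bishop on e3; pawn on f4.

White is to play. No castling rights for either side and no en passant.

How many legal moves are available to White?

13

White to move; king on e8.
In check: no.
Legal moves: Kf8, Kd8, Ke7, Kd7, Ba5, Bb4, Bxe3, Bc3, Be1, Bc1, Nc3, Na3, d6.
Count: 13.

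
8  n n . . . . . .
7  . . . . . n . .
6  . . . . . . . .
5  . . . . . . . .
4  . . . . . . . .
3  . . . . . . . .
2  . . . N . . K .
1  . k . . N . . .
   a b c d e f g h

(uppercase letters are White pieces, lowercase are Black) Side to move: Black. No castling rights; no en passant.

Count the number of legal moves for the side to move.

Black to move; king on b1.
In check: yes, from the white knight on d2.
Legal moves: Kb2, Ka2, Kc1, Ka1.
Count: 4.

4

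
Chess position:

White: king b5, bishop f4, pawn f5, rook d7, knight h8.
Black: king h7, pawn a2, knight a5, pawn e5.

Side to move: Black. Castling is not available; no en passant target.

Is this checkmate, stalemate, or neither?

neither

Black to move; black king on h7.
In check: yes, from the white rook on d7.
Legal moves for Black: Kxh8, Kg8.
Black is in check but has 2 legal moves → neither.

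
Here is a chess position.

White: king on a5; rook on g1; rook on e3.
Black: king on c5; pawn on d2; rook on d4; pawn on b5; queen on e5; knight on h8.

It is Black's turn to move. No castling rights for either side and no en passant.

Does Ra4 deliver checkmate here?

After Ra4: white king on a5; in check: yes, from the black rook on a4.
King squares — a4: attacked by Pb5; b4: attacked by Ra4; b5: attacked by Kc5; a6: attacked by Ra4; b6: attacked by Kc5.
White has no legal moves → checkmate.

yes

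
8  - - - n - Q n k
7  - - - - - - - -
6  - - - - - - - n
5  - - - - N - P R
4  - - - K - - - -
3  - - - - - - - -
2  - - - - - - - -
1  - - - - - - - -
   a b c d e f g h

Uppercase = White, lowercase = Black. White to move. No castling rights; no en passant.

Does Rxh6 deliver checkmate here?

After Rxh6: black king on h8; in check: yes, from the white rook on h6.
King squares — g7: attacked by Qf8; h7: attacked by Rh6; g8: own knight.
Black has no legal moves → checkmate.

yes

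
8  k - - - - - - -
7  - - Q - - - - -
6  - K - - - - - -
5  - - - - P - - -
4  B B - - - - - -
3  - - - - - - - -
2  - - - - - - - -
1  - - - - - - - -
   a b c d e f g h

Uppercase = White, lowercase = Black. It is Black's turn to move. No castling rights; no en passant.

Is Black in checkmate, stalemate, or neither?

stalemate

Black to move; black king on a8.
In check: no.
King squares — a7: attacked by Kb6; b7: attacked by Kb6; b8: attacked by Qc7.
Legal moves for Black: none.
Not in check and no legal moves → stalemate.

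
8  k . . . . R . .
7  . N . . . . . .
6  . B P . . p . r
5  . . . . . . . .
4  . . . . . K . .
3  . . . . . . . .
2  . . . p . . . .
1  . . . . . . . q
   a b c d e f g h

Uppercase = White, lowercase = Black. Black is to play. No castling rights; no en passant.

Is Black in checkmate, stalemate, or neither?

Black to move; black king on a8.
In check: yes, from the white rook on f8.
King squares — a7: attacked by Bb6; b7: attacked by Pc6; b8: attacked by Rf8.
Legal moves for Black: none.
In check with no legal moves → checkmate.

checkmate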